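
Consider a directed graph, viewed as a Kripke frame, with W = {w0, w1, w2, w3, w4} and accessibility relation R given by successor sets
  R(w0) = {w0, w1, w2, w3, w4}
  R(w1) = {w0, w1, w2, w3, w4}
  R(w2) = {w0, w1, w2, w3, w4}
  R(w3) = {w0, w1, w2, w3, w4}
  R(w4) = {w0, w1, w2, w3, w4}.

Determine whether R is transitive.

Transitive: yes — every two-step R-path is closed by a direct edge.

Yes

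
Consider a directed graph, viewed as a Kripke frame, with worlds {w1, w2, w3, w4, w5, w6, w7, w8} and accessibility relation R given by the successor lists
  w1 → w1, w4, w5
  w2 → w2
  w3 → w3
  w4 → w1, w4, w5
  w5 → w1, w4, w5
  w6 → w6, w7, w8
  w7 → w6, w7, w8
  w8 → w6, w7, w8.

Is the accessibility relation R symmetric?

Symmetric: yes — every pair in R has its reverse in R.

Yes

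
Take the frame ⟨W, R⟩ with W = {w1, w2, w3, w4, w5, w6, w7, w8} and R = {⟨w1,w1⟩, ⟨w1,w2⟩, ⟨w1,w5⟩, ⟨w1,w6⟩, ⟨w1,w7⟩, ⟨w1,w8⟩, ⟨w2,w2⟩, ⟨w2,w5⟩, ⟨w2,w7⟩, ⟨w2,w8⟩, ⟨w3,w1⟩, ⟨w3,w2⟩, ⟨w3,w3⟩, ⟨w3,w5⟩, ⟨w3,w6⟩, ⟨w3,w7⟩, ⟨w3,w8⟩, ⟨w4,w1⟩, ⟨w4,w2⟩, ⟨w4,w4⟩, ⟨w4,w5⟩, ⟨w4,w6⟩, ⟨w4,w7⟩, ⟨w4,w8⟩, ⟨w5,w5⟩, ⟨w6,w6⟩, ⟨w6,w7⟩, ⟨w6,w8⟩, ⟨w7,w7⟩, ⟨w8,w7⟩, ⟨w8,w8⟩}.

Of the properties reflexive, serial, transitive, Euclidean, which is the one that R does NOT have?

Euclidean

Reflexive: yes — every world is R-related to itself.
Serial: yes — every world has a successor (e.g. w1 R w1).
Transitive: yes — every two-step R-path is closed by a direct edge.
Euclidean: no — w1 R w2 and w1 R w6, but not w2 R w6.
Only Euclidean fails.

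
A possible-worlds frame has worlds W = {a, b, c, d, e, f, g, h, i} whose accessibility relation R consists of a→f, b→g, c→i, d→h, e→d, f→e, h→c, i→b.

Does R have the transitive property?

No

Transitive: no — a R f and f R e, but not a R e.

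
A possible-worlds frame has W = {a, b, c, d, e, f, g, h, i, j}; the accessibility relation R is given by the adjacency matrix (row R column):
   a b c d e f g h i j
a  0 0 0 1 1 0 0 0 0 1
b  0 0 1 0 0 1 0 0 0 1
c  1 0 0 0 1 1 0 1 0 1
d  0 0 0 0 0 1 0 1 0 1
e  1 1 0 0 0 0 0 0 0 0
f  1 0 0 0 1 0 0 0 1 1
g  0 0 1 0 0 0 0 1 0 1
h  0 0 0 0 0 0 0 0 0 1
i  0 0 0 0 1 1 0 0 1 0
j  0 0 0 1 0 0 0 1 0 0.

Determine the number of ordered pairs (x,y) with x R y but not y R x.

20

Enumerating: (a,d), (a,j), (b,c), (b,f), (b,j), (c,a), (c,e), (c,f), (c,h), (c,j), (d,f), (d,h), … and 8 more.
Total: 20.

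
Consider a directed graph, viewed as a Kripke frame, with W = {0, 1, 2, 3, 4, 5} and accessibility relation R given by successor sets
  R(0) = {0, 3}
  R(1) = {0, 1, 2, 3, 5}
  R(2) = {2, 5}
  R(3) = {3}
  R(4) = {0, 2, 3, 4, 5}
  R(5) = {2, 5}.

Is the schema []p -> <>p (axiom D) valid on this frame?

Yes

By correspondence theory, D is valid on a frame iff R is serial.
Serial: yes — every world has a successor (e.g. 0 R 0).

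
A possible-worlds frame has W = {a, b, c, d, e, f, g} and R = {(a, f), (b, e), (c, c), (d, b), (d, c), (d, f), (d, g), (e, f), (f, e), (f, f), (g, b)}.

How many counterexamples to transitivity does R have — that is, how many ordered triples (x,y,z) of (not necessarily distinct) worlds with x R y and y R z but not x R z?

Enumerating: (a,f,e), (b,e,f), (d,b,e), (d,f,e), (e,f,e), (g,b,e).

6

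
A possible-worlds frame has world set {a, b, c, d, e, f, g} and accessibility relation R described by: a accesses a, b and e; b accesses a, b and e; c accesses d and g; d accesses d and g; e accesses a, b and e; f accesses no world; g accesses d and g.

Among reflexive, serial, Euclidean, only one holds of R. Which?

Euclidean

Reflexive: no — c is not related to itself.
Serial: no — f has no R-successor.
Euclidean: yes — any two successors of a common world are R-related.
Only Euclidean holds.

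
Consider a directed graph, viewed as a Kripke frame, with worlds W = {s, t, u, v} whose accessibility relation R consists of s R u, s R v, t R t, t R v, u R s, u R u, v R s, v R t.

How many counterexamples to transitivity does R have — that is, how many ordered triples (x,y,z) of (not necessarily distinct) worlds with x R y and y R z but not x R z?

8

Enumerating: (s,u,s), (s,v,s), (s,v,t), (t,v,s), (u,s,v), (v,s,u), (v,s,v), (v,t,v).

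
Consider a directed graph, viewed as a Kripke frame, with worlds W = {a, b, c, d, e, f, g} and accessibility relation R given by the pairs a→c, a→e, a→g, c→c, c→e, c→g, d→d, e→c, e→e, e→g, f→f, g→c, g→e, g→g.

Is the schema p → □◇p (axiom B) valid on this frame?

No

By correspondence theory, B is valid on a frame iff R is symmetric.
Symmetric: no — a R c but not c R a.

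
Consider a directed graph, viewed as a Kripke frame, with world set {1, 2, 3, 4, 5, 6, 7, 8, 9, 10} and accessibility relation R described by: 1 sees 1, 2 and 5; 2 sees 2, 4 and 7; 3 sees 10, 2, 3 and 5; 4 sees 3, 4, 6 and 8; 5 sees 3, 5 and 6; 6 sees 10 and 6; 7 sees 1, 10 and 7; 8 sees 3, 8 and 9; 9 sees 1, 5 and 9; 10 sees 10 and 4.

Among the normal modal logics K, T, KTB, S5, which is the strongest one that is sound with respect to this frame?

T

Reflexive (axiom T): yes — every world is R-related to itself.
Symmetric (axiom B): no — 1 R 2 but not 2 R 1.
Euclidean (axiom 5): no — 1 R 2 and 1 R 5, but not 2 R 5.
So F validates K, T; KTB would additionally require R to be symmetric. The strongest is T.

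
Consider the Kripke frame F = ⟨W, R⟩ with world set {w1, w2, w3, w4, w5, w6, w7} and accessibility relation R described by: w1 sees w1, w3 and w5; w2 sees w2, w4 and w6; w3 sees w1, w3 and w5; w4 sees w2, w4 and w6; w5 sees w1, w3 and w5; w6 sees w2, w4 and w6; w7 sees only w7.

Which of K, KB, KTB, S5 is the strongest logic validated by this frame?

S5

Symmetric (axiom B): yes — every pair in R has its reverse in R.
Reflexive (axiom T): yes — every world is R-related to itself.
Euclidean (axiom 5): yes — any two successors of a common world are R-related.
So F validates K, KB, KTB, S5. The strongest is S5.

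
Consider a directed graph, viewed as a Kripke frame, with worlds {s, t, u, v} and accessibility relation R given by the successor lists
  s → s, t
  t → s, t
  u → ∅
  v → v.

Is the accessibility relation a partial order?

Reflexive: no — u is not related to itself.
Transitive: yes — every two-step R-path is closed by a direct edge.
Antisymmetric: no — s R t and t R s with s ≠ t.
So R is not a partial order.

No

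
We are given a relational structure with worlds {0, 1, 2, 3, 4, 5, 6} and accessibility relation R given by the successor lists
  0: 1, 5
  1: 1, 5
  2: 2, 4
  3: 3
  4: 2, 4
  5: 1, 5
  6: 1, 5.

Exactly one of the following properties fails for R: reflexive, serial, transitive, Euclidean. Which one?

Reflexive: no — 0 is not related to itself.
Serial: yes — every world has a successor (e.g. 0 R 1).
Transitive: yes — every two-step R-path is closed by a direct edge.
Euclidean: yes — any two successors of a common world are R-related.
Only reflexive fails.

reflexive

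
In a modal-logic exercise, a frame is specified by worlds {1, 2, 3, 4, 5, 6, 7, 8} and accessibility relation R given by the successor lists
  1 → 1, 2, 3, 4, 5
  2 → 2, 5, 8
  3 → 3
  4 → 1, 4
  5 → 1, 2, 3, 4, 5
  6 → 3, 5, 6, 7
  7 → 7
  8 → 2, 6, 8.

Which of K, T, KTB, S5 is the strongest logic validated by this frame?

Reflexive (axiom T): yes — every world is R-related to itself.
Symmetric (axiom B): no — 1 R 2 but not 2 R 1.
Euclidean (axiom 5): no — 1 R 2 and 1 R 3, but not 2 R 3.
So F validates K, T; KTB would additionally require R to be symmetric. The strongest is T.

T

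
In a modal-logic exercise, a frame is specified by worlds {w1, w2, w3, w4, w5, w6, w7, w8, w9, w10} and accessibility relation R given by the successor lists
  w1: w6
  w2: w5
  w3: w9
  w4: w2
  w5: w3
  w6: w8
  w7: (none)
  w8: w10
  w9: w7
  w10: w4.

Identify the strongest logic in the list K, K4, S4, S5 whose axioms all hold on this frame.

K

Transitive (axiom 4): no — w1 R w6 and w6 R w8, but not w1 R w8.
Reflexive (axiom T): no — w1 is not related to itself.
Euclidean (axiom 5): no — w1 R w6 and w1 R w6, but not w6 R w6.
So F validates K; K4 would additionally require R to be transitive. The strongest is K.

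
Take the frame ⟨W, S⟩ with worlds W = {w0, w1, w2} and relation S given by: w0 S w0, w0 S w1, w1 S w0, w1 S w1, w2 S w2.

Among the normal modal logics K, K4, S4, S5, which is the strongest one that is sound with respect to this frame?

S5

Transitive (axiom 4): yes — every two-step S-path is closed by a direct edge.
Reflexive (axiom T): yes — every world is S-related to itself.
Euclidean (axiom 5): yes — any two successors of a common world are S-related.
So F validates K, K4, S4, S5. The strongest is S5.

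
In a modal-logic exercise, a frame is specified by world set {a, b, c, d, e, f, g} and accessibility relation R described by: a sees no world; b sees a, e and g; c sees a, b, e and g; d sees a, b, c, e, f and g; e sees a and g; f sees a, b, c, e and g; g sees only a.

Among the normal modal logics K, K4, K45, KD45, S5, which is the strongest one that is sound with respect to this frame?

Transitive (axiom 4): yes — every two-step R-path is closed by a direct edge.
Euclidean (axiom 5): no — b R a and b R e, but not a R e.
Serial (axiom D): no — a has no R-successor.
Reflexive (axiom T): no — a is not related to itself.
So F validates K, K4; K45 would additionally require R to be Euclidean. The strongest is K4.

K4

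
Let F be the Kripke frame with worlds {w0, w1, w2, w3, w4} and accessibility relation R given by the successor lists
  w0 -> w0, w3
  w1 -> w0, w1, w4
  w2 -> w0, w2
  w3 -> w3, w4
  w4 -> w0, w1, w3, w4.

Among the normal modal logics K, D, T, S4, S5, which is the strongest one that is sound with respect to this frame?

Serial (axiom D): yes — every world has a successor (e.g. w0 R w0).
Reflexive (axiom T): yes — every world is R-related to itself.
Transitive (axiom 4): no — w0 R w3 and w3 R w4, but not w0 R w4.
Euclidean (axiom 5): no — w1 R w0 and w1 R w4, but not w0 R w4.
So F validates K, D, T; S4 would additionally require R to be transitive. The strongest is T.

T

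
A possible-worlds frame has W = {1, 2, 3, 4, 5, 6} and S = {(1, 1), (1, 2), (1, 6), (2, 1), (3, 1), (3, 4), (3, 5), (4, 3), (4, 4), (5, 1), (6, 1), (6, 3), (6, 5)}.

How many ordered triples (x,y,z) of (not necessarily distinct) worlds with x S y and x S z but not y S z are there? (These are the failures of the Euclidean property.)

16

Enumerating: (1,2,2), (1,2,6), (1,6,2), (1,6,6), (3,1,4), (3,1,5), (3,4,1), (3,4,5), (3,5,4), (3,5,5), (4,3,3), (6,1,3), (6,1,5), (6,3,3), (6,5,3), (6,5,5).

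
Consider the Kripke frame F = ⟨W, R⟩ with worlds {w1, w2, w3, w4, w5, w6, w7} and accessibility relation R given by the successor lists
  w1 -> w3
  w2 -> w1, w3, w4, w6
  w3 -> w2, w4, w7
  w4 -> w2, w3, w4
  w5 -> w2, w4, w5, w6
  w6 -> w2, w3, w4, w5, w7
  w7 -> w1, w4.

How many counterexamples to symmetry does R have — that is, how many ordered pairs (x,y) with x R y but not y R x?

10

Enumerating: (w1,w3), (w2,w1), (w3,w7), (w5,w2), (w5,w4), (w6,w3), (w6,w4), (w6,w7), (w7,w1), (w7,w4).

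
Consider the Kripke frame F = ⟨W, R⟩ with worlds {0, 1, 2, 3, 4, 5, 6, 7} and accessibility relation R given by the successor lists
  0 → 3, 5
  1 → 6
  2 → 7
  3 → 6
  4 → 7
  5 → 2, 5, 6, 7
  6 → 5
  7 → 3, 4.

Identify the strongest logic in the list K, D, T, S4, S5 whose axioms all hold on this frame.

D

Serial (axiom D): yes — every world has a successor (e.g. 0 R 3).
Reflexive (axiom T): no — 0 is not related to itself.
Transitive (axiom 4): no — 0 R 3 and 3 R 6, but not 0 R 6.
Euclidean (axiom 5): no — 0 R 3 and 0 R 5, but not 3 R 5.
So F validates K, D; T would additionally require R to be reflexive. The strongest is D.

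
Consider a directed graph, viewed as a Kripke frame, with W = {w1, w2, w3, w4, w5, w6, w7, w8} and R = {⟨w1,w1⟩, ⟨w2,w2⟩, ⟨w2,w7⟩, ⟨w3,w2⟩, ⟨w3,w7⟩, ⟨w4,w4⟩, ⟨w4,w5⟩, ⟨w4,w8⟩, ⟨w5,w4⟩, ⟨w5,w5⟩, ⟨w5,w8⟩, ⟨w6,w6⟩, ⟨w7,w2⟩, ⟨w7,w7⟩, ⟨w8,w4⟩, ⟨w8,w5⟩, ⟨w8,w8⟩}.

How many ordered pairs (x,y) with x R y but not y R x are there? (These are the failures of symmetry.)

Enumerating: (w3,w2), (w3,w7).

2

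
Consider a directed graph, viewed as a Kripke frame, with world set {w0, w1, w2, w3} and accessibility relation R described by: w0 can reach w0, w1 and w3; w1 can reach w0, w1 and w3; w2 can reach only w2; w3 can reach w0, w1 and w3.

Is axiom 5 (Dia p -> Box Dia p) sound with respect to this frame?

Yes

The schema 5 characterises exactly the Euclidean frames.
Euclidean: yes — any two successors of a common world are R-related.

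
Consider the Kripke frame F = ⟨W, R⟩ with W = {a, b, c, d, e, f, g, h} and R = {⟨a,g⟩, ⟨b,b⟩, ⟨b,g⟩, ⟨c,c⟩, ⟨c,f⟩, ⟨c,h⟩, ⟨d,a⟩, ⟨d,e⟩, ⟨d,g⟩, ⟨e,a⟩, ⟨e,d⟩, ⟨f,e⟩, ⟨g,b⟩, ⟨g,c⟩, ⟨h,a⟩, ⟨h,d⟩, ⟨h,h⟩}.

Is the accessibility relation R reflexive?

Reflexive: no — a is not related to itself.

No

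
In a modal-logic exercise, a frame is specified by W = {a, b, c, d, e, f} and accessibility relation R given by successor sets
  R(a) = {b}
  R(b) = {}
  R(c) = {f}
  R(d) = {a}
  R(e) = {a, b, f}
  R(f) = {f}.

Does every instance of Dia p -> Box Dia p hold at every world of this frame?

Axiom 5 corresponds to the accessibility relation being Euclidean.
Euclidean: no — e R a and e R f, but not a R f.

No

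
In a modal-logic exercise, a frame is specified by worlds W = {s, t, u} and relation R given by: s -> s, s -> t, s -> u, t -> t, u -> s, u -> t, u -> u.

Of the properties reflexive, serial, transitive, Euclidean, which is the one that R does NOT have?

Euclidean

Reflexive: yes — every world is R-related to itself.
Serial: yes — every world has a successor (e.g. s R s).
Transitive: yes — every two-step R-path is closed by a direct edge.
Euclidean: no — s R t and s R u, but not t R u.
Only Euclidean fails.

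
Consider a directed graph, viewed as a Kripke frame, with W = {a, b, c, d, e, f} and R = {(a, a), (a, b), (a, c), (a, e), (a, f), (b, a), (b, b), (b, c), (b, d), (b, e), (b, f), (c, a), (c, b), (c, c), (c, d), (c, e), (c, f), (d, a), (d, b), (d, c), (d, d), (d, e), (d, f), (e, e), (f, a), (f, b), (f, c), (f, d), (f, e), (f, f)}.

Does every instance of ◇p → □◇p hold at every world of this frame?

The schema 5 characterises exactly the Euclidean frames.
Euclidean: no — a R e and a R b, but not e R b.

No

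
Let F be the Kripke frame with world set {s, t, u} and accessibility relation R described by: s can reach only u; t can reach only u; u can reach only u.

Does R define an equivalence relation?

Reflexive: no — s is not related to itself.
Symmetric: no — s R u but not u R s.
Transitive: yes — every two-step R-path is closed by a direct edge.
So R is not an equivalence relation.

No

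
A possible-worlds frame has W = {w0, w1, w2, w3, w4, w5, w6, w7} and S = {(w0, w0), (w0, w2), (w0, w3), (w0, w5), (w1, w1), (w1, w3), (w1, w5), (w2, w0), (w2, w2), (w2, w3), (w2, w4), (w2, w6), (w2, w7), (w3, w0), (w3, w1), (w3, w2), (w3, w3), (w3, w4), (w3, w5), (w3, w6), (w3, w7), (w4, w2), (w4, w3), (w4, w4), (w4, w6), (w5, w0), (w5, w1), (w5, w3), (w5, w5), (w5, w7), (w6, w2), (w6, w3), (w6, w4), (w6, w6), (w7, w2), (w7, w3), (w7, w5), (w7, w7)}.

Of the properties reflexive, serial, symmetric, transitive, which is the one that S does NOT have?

transitive

Reflexive: yes — every world is S-related to itself.
Serial: yes — every world has a successor (e.g. w0 S w0).
Symmetric: yes — every pair in S has its reverse in S.
Transitive: no — w0 S w2 and w2 S w4, but not w0 S w4.
Only transitive fails.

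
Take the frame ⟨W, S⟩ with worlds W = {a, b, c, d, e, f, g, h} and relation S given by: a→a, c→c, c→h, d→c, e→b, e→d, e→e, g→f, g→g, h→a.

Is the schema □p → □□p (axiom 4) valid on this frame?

By correspondence theory, 4 is valid on a frame iff S is transitive.
Transitive: no — c S h and h S a, but not c S a.

No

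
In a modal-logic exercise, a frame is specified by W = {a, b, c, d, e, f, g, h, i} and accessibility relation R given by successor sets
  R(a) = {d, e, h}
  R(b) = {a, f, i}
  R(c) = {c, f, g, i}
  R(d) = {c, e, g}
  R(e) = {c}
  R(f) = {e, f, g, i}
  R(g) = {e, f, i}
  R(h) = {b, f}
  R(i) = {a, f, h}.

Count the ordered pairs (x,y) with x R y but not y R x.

20

Enumerating: (a,d), (a,e), (a,h), (b,a), (b,f), (b,i), (c,f), (c,g), (c,i), (d,c), (d,e), (d,g), … and 8 more.
Total: 20.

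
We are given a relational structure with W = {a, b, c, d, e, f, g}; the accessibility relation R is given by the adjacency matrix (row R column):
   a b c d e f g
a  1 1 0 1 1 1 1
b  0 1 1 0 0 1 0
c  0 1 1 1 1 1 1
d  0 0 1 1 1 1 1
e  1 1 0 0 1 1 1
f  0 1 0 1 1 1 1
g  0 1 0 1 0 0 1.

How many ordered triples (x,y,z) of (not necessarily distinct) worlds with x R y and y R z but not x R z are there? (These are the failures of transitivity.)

Enumerating: (a,b,c), (a,d,c), (b,c,d), (b,c,e), (b,c,g), (b,f,d), (b,f,e), (b,f,g), (c,e,a), (d,c,b), (d,e,a), (d,e,b), … and 14 more.
Total: 26.

26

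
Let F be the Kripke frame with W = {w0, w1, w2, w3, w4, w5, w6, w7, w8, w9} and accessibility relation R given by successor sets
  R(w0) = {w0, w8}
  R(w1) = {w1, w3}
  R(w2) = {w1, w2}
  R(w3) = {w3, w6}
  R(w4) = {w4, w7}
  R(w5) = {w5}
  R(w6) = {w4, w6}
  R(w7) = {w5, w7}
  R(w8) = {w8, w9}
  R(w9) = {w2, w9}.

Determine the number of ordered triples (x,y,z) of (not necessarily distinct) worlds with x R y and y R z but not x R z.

Enumerating: (w0,w8,w9), (w1,w3,w6), (w2,w1,w3), (w3,w6,w4), (w4,w7,w5), (w6,w4,w7), (w8,w9,w2), (w9,w2,w1).

8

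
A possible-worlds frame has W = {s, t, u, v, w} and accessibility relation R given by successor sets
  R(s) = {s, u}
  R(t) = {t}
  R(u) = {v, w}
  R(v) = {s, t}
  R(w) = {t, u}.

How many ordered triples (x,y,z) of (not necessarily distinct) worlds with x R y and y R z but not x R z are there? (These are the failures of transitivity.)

9

Enumerating: (s,u,v), (s,u,w), (u,v,s), (u,v,t), (u,w,t), (u,w,u), (v,s,u), (w,u,v), (w,u,w).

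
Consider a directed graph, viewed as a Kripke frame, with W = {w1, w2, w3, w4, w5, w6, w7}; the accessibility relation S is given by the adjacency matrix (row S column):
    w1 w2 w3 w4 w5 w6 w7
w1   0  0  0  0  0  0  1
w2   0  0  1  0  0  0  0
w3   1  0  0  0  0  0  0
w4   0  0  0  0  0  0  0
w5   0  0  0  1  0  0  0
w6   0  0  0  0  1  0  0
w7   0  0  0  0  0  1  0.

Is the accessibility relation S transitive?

No

Transitive: no — w1 S w7 and w7 S w6, but not w1 S w6.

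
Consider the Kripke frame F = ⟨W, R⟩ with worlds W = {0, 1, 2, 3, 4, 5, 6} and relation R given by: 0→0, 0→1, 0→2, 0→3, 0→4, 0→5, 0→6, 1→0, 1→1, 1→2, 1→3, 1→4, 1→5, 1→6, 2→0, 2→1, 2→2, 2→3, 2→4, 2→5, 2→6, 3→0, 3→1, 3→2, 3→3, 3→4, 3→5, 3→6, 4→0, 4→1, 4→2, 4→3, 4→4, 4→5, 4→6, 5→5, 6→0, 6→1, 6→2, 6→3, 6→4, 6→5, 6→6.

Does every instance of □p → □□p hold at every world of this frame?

Yes

By correspondence theory, 4 is valid on a frame iff R is transitive.
Transitive: yes — every two-step R-path is closed by a direct edge.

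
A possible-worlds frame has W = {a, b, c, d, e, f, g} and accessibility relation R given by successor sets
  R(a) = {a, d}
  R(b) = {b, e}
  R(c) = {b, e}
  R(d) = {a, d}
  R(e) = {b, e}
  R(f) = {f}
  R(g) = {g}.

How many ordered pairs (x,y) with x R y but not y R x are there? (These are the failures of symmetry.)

2

Enumerating: (c,b), (c,e).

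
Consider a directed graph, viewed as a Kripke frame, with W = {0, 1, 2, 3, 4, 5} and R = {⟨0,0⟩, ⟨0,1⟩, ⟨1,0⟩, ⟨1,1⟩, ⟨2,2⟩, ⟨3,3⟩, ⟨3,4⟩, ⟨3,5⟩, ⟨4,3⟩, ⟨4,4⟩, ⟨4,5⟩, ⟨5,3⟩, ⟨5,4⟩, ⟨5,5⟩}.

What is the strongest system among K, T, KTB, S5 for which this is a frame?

S5

Reflexive (axiom T): yes — every world is R-related to itself.
Symmetric (axiom B): yes — every pair in R has its reverse in R.
Euclidean (axiom 5): yes — any two successors of a common world are R-related.
So F validates K, T, KTB, S5. The strongest is S5.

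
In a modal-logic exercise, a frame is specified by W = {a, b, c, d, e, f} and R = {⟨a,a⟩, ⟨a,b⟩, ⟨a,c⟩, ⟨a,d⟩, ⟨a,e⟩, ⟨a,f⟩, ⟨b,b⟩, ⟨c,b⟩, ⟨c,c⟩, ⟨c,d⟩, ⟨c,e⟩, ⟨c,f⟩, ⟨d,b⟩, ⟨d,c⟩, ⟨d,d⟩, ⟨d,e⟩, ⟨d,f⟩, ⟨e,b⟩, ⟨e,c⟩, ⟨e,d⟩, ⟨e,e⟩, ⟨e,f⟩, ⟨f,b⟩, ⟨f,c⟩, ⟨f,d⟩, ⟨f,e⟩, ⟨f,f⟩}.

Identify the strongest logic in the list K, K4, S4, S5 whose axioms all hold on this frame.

S4

Transitive (axiom 4): yes — every two-step R-path is closed by a direct edge.
Reflexive (axiom T): yes — every world is R-related to itself.
Euclidean (axiom 5): no — a R b and a R c, but not b R c.
So F validates K, K4, S4; S5 would additionally require R to be Euclidean. The strongest is S4.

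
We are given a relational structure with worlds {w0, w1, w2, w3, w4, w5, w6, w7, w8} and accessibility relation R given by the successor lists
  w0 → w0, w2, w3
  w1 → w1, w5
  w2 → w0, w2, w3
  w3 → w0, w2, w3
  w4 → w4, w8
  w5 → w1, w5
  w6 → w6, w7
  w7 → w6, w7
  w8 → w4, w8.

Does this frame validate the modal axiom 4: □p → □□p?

Axiom 4 corresponds to the accessibility relation being transitive.
Transitive: yes — every two-step R-path is closed by a direct edge.

Yes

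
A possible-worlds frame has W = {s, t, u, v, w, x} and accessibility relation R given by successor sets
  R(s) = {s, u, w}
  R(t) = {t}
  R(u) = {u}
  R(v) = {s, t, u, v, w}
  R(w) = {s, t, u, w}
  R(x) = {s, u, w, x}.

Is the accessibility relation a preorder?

Reflexive: yes — every world is R-related to itself.
Transitive: no — s R w and w R t, but not s R t.
So R is not a preorder.

No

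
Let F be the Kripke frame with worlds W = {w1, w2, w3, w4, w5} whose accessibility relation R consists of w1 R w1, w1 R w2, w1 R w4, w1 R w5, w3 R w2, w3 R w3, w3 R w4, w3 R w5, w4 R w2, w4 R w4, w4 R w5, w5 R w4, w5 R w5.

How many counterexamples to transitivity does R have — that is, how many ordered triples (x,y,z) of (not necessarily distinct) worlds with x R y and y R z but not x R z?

Enumerating: (w5,w4,w2).

1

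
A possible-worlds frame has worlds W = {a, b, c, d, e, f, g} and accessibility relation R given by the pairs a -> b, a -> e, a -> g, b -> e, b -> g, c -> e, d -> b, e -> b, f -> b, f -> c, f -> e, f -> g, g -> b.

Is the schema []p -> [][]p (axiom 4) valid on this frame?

No

The schema 4 characterises exactly the transitive frames.
Transitive: no — c R e and e R b, but not c R b.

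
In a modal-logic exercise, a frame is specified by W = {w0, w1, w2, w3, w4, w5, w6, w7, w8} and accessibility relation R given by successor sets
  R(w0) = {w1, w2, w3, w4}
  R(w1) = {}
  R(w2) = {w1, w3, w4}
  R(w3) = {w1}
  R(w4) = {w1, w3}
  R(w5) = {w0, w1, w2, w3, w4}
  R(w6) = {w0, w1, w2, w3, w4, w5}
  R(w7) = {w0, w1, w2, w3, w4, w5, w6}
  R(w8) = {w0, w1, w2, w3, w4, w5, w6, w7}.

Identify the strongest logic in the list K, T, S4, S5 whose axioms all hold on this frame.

K

Reflexive (axiom T): no — w0 is not related to itself.
Transitive (axiom 4): yes — every two-step R-path is closed by a direct edge.
Euclidean (axiom 5): no — w0 R w1 and w0 R w2, but not w1 R w2.
So F validates K; T would additionally require R to be reflexive. The strongest is K.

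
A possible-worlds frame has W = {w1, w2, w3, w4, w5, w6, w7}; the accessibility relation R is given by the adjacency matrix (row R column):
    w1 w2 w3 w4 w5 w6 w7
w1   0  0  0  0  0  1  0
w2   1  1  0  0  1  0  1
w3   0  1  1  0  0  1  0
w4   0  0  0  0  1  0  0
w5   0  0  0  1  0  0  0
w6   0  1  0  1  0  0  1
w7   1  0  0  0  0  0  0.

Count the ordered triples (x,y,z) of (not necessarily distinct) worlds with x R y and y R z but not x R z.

17

Enumerating: (w1,w6,w2), (w1,w6,w4), (w1,w6,w7), (w2,w1,w6), (w2,w5,w4), (w3,w2,w1), (w3,w2,w5), (w3,w2,w7), (w3,w6,w4), (w3,w6,w7), (w4,w5,w4), (w5,w4,w5), (w6,w2,w1), (w6,w2,w5), (w6,w4,w5), (w6,w7,w1), (w7,w1,w6).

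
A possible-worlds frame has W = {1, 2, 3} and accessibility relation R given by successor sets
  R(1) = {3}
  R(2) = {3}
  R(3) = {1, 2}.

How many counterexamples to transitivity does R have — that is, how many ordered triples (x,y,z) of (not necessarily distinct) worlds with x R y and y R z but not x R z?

Enumerating: (1,3,1), (1,3,2), (2,3,1), (2,3,2), (3,1,3), (3,2,3).

6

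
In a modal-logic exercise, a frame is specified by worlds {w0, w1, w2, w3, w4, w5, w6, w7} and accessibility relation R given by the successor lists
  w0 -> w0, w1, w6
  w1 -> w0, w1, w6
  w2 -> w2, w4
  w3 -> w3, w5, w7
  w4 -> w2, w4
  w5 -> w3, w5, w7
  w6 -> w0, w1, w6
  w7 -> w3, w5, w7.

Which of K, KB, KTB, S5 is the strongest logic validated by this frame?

Symmetric (axiom B): yes — every pair in R has its reverse in R.
Reflexive (axiom T): yes — every world is R-related to itself.
Euclidean (axiom 5): yes — any two successors of a common world are R-related.
So F validates K, KB, KTB, S5. The strongest is S5.

S5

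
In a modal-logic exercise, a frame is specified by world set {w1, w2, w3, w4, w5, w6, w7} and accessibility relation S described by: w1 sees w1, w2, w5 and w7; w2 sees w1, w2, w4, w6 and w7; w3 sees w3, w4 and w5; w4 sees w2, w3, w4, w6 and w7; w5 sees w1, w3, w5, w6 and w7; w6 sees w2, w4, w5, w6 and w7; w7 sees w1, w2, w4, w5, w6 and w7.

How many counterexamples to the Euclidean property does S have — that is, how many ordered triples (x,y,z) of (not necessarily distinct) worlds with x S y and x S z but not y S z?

Enumerating: (w1,w2,w5), (w1,w5,w2), (w2,w1,w4), (w2,w1,w6), (w2,w4,w1), (w2,w6,w1), (w3,w4,w5), (w3,w5,w4), (w4,w2,w3), (w4,w3,w2), (w4,w3,w6), (w4,w3,w7), … and 22 more.
Total: 34.

34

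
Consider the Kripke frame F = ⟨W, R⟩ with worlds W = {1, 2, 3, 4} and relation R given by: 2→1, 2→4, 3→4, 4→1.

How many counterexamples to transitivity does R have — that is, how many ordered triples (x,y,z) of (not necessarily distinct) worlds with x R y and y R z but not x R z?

1

Enumerating: (3,4,1).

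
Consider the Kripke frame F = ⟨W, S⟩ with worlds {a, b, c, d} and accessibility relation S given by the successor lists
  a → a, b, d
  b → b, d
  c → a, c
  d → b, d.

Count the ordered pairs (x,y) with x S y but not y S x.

3

Enumerating: (a,b), (a,d), (c,a).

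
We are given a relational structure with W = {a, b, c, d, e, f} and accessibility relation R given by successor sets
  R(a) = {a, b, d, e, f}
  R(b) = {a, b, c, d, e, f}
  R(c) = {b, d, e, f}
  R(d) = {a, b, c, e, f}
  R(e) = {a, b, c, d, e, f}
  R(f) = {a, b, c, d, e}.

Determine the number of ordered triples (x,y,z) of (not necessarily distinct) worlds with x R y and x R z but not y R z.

Enumerating: (a,d,d), (a,f,f), (b,a,c), (b,c,a), (b,c,c), (b,d,d), (b,f,f), (c,d,d), (c,f,f), (d,a,c), (d,c,a), (d,c,c), … and 10 more.
Total: 22.

22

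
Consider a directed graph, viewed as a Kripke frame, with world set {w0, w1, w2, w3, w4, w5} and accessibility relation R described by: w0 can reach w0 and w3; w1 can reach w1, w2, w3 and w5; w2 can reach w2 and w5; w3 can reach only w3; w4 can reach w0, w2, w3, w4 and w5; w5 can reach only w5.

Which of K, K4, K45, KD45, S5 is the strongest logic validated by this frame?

Transitive (axiom 4): yes — every two-step R-path is closed by a direct edge.
Euclidean (axiom 5): no — w1 R w2 and w1 R w3, but not w2 R w3.
Serial (axiom D): yes — every world has a successor (e.g. w0 R w0).
Reflexive (axiom T): yes — every world is R-related to itself.
So F validates K, K4; K45 would additionally require R to be Euclidean. The strongest is K4.

K4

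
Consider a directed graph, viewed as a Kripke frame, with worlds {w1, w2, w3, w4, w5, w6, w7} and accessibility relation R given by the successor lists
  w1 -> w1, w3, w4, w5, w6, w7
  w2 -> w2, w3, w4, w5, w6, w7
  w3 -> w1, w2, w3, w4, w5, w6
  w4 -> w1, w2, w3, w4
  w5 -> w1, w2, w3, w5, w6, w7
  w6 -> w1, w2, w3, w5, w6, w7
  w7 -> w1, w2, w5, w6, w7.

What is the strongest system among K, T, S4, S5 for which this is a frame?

T

Reflexive (axiom T): yes — every world is R-related to itself.
Transitive (axiom 4): no — w1 R w3 and w3 R w2, but not w1 R w2.
Euclidean (axiom 5): no — w1 R w3 and w1 R w7, but not w3 R w7.
So F validates K, T; S4 would additionally require R to be transitive. The strongest is T.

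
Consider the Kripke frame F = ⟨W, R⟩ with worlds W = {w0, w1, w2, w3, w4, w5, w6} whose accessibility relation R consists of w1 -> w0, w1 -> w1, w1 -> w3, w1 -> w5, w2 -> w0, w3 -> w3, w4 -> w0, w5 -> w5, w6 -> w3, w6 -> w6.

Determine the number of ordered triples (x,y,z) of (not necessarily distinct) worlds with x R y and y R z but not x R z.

R is transitive; there are no such tuples.

0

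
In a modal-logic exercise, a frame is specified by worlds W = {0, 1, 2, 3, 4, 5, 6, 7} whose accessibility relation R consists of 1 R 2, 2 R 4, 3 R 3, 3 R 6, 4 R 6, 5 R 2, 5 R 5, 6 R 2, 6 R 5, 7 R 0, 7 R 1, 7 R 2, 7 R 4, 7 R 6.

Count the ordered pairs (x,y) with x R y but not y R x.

12

Enumerating: (1,2), (2,4), (3,6), (4,6), (5,2), (6,2), (6,5), (7,0), (7,1), (7,2), (7,4), (7,6).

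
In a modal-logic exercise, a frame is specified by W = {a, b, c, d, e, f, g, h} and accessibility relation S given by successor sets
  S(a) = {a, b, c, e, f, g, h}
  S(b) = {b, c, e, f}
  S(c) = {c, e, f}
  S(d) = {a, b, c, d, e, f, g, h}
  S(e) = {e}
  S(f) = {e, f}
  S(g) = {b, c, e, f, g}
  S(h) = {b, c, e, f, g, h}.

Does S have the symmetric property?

No

Symmetric: no — a S b but not b S a.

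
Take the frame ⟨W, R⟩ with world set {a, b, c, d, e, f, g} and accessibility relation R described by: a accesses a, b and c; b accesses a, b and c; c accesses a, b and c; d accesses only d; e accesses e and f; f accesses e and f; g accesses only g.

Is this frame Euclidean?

Euclidean: yes — any two successors of a common world are R-related.

Yes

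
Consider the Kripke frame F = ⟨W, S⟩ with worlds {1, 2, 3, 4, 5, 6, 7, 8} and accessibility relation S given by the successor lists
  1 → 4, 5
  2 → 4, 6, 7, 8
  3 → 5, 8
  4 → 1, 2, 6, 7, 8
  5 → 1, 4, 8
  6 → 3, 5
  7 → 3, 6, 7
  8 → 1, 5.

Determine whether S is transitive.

Transitive: no — 1 S 4 and 4 S 2, but not 1 S 2.

No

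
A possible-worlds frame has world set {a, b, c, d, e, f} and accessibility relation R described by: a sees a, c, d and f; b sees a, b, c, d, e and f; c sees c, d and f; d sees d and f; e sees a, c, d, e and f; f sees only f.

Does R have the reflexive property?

Reflexive: yes — every world is R-related to itself.

Yes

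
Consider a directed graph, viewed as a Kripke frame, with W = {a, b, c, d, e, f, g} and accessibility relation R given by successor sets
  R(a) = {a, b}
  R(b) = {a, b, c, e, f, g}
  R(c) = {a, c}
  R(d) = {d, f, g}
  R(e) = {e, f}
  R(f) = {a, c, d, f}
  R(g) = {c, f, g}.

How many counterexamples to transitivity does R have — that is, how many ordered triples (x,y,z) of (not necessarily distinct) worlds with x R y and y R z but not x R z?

Enumerating: (a,b,c), (a,b,e), (a,b,f), (a,b,g), (b,f,d), (c,a,b), (d,f,a), (d,f,c), (d,g,c), (e,f,a), (e,f,c), (e,f,d), (f,a,b), (f,d,g), (g,c,a), (g,f,a), (g,f,d).

17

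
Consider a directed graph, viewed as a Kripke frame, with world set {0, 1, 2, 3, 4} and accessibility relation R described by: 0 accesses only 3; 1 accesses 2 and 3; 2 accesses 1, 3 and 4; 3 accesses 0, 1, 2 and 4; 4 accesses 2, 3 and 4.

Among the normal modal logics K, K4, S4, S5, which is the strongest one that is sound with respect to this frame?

K

Transitive (axiom 4): no — 0 R 3 and 3 R 1, but not 0 R 1.
Reflexive (axiom T): no — 0 is not related to itself.
Euclidean (axiom 5): no — 2 R 1 and 2 R 4, but not 1 R 4.
So F validates K; K4 would additionally require R to be transitive. The strongest is K.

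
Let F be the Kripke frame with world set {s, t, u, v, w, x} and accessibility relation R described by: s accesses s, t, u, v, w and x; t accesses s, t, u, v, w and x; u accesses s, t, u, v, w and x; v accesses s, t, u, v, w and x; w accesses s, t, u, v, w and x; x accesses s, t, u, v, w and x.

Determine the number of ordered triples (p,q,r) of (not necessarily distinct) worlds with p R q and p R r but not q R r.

R is Euclidean; there are no such tuples.

0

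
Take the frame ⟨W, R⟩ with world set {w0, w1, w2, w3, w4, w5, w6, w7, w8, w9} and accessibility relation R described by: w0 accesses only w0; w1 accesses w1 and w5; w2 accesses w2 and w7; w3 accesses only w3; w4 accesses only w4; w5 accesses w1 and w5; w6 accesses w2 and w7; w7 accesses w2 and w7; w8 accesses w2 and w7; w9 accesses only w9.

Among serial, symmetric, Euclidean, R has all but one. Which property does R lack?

Serial: yes — every world has a successor (e.g. w0 R w0).
Symmetric: no — w6 R w2 but not w2 R w6.
Euclidean: yes — any two successors of a common world are R-related.
Only symmetric fails.

symmetric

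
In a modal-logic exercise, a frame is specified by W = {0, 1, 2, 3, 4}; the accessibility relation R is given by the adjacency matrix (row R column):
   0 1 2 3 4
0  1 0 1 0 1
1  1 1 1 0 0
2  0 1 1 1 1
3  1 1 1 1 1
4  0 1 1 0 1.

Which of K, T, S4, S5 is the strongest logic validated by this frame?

Reflexive (axiom T): yes — every world is R-related to itself.
Transitive (axiom 4): no — 0 R 2 and 2 R 1, but not 0 R 1.
Euclidean (axiom 5): no — 1 R 2 and 1 R 0, but not 2 R 0.
So F validates K, T; S4 would additionally require R to be transitive. The strongest is T.

T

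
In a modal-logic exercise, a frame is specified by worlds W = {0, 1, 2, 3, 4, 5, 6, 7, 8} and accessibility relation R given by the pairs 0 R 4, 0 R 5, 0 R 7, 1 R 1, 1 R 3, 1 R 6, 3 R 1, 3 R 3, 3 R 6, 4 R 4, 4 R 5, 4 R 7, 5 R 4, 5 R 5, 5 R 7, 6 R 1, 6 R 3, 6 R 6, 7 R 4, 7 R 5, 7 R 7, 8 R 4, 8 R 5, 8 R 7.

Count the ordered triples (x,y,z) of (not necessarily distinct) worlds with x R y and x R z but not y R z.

R is Euclidean; there are no such tuples.

0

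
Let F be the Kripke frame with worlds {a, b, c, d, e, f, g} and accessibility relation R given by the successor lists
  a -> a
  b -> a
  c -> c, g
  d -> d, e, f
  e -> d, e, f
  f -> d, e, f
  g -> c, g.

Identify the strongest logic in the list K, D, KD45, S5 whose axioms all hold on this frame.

KD45

Serial (axiom D): yes — every world has a successor (e.g. a R a).
Euclidean (axiom 5): yes — any two successors of a common world are R-related.
Transitive (axiom 4): yes — every two-step R-path is closed by a direct edge.
Reflexive (axiom T): no — b is not related to itself.
So F validates K, D, KD45; S5 would additionally require R to be reflexive. The strongest is KD45.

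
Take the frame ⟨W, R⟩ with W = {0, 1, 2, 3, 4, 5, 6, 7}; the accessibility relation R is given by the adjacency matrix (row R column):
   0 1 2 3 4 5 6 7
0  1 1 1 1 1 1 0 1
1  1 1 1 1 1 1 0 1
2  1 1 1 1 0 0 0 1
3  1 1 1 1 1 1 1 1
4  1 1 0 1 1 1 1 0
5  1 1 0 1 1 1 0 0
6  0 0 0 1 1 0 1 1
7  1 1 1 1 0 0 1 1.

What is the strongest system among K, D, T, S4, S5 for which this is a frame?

Serial (axiom D): yes — every world has a successor (e.g. 0 R 0).
Reflexive (axiom T): yes — every world is R-related to itself.
Transitive (axiom 4): no — 0 R 3 and 3 R 6, but not 0 R 6.
Euclidean (axiom 5): no — 0 R 2 and 0 R 4, but not 2 R 4.
So F validates K, D, T; S4 would additionally require R to be transitive. The strongest is T.

T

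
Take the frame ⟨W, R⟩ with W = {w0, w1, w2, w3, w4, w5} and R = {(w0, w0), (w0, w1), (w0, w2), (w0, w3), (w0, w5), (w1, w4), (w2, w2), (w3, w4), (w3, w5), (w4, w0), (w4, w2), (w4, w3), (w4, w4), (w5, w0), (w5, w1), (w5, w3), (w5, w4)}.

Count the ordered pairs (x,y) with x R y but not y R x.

8

Enumerating: (w0,w1), (w0,w2), (w0,w3), (w1,w4), (w4,w0), (w4,w2), (w5,w1), (w5,w4).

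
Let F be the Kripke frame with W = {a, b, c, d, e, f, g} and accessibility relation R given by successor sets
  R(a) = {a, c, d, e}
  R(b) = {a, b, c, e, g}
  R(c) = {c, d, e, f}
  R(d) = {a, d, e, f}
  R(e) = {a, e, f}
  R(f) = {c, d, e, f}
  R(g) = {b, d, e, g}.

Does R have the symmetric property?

Symmetric: no — a R c but not c R a.

No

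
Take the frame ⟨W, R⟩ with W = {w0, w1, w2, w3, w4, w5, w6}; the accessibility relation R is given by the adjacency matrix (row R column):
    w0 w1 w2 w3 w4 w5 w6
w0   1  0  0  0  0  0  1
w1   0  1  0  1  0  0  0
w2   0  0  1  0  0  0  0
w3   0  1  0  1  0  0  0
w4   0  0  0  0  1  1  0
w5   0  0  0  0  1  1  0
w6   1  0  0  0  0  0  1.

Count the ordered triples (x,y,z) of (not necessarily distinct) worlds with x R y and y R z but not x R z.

0

R is transitive; there are no such tuples.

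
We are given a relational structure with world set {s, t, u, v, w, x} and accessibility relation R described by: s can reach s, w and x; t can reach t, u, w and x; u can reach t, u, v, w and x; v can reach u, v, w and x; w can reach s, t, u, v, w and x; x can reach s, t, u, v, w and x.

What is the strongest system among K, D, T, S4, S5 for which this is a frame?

Serial (axiom D): yes — every world has a successor (e.g. s R s).
Reflexive (axiom T): yes — every world is R-related to itself.
Transitive (axiom 4): no — s R w and w R t, but not s R t.
Euclidean (axiom 5): no — u R t and u R v, but not t R v.
So F validates K, D, T; S4 would additionally require R to be transitive. The strongest is T.

T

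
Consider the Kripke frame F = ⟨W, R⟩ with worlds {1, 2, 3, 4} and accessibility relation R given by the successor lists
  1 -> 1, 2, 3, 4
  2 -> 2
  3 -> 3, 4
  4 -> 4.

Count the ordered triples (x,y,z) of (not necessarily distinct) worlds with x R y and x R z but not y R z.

9

Enumerating: (1,2,1), (1,2,3), (1,2,4), (1,3,1), (1,3,2), (1,4,1), (1,4,2), (1,4,3), (3,4,3).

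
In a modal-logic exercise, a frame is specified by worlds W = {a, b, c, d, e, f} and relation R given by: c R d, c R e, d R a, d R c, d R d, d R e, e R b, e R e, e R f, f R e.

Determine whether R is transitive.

Transitive: no — c R d and d R a, but not c R a.

No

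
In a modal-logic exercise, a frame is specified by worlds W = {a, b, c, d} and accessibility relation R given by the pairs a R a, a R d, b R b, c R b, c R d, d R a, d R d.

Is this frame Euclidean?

No

Euclidean: no — c R b and c R d, but not b R d.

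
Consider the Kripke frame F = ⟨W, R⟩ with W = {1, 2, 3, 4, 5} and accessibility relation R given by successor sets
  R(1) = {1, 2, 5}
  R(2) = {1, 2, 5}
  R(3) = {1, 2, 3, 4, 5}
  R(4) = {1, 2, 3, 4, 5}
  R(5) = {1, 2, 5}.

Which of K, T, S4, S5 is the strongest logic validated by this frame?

Reflexive (axiom T): yes — every world is R-related to itself.
Transitive (axiom 4): yes — every two-step R-path is closed by a direct edge.
Euclidean (axiom 5): no — 3 R 1 and 3 R 4, but not 1 R 4.
So F validates K, T, S4; S5 would additionally require R to be Euclidean. The strongest is S4.

S4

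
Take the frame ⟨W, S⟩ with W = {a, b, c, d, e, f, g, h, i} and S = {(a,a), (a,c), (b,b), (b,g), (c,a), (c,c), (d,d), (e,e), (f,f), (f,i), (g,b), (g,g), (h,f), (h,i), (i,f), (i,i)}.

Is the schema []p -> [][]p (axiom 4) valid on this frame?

The schema 4 characterises exactly the transitive frames.
Transitive: yes — every two-step S-path is closed by a direct edge.

Yes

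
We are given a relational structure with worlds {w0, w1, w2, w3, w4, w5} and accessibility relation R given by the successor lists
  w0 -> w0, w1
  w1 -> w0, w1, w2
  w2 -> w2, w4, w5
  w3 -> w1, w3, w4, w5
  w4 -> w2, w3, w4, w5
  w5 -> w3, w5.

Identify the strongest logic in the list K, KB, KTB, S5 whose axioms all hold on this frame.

Symmetric (axiom B): no — w1 R w2 but not w2 R w1.
Reflexive (axiom T): yes — every world is R-related to itself.
Euclidean (axiom 5): no — w1 R w0 and w1 R w2, but not w0 R w2.
So F validates K; KB would additionally require R to be symmetric. The strongest is K.

K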